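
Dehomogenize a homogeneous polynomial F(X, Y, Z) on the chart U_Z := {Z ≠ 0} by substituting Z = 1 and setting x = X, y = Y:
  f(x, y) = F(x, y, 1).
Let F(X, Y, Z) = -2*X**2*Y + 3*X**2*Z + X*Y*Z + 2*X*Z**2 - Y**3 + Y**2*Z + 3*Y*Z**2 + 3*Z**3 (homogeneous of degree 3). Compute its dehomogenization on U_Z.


f(x, y) = -2*x**2*y + 3*x**2 + x*y + 2*x - y**3 + y**2 + 3*y + 3

On U_Z we set Z = 1. Each monomial c·X^i·Y^j·Z^k in F becomes c·x^i·y^j·1^k = c·x^i·y^j.
Substituting Z = 1: F(X, Y, 1) = -2*x**2*y + 3*x**2 + x*y + 2*x - y**3 + y**2 + 3*y + 3.
Note: deg(f) ≤ deg(F) = 3; strict inequality happens when F is divisible by Z (lost terms).


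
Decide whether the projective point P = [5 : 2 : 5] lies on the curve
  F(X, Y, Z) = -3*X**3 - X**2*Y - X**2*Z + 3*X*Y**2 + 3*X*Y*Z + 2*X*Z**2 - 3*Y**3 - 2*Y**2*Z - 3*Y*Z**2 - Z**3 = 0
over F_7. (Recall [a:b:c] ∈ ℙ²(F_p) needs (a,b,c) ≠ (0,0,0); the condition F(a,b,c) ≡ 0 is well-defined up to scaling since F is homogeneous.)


F(5,2,5) ≡ 5 (mod 7); P is NOT on the curve.

Evaluate F(5, 2, 5) term-by-term (mod 7).
  -3*X**3 ↦ -3·125·1·1 = -375
  -X**2*Y ↦ -1·25·2·1 = -50
  -X**2*Z ↦ -1·25·1·5 = -125
  3*X*Y**2 ↦ 3·5·4·1 = 60
  3*X*Y*Z ↦ 3·5·2·5 = 150
  2*X*Z**2 ↦ 2·5·1·25 = 250
  -3*Y**3 ↦ -3·1·8·1 = -24
  -2*Y**2*Z ↦ -2·1·4·5 = -40
  -3*Y*Z**2 ↦ -3·1·2·25 = -150
  -Z**3 ↦ -1·1·1·125 = -125
Sum: F(5, 2, 5) = (-375) + (-50) + (-125) + (60) + (150) + (250) + (-24) + (-40) + (-150) + (-125) = -429.
Reducing mod 7: -429 ≡ 5 (mod 7).
Since F(a, b, c) ≡ 5 ≠ 0 (mod 7), P does NOT lie on the curve.


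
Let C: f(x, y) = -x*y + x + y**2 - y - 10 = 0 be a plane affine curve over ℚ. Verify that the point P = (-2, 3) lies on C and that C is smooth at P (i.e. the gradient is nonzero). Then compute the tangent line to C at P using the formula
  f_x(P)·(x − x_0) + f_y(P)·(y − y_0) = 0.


Tangent line at P: -2*x + 7*y - 25 = 0.

Step 1: f(-2, 3) = 0, so P lies on C.
Step 2: partial derivatives
  f_x(x, y) = 1 - y, f_y(x, y) = -x + 2*y - 1.
  f_x(P) = -2, f_y(P) = 7 (gradient nonzero, so P is smooth).
Step 3: tangent line at P: -2·(x − -2) + 7·(y − 3) = 0.
Expanding: -2*x + 7*y - 25 = 0.


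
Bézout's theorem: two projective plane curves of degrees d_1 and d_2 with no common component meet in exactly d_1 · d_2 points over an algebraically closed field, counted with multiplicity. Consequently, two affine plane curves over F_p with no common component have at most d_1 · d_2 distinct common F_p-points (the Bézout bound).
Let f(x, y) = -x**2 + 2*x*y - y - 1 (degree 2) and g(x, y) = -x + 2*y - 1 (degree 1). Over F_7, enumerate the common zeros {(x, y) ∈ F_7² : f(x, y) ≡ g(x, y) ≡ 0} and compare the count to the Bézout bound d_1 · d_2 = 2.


Common zeros: {(3, 2)}; count = 1; Bézout bound = 2.

deg(f) = 2, deg(g) = 1, so Bézout bound = 2.
Scan x ∈ F_7. For each x, list the y ∈ F_7 with f(x, y) ≡ 0 and those with g(x, y) ≡ 0 (mod 7); the common zeros in that column are the intersection.
  x = 0: f ≡ 0 at y ∈ {6}; g ≡ 0 at y ∈ {4}; common: ∅.
  x = 1: f ≡ 0 at y ∈ {2}; g ≡ 0 at y ∈ {1}; common: ∅.
  x = 2: f ≡ 0 at y ∈ {4}; g ≡ 0 at y ∈ {5}; common: ∅.
  x = 3: f ≡ 0 at y ∈ {2}; g ≡ 0 at y ∈ {2}; common: {2}.
  x = 4: f ≡ 0 at y ∈ ∅; g ≡ 0 at y ∈ {6}; common: ∅.
  x = 5: f ≡ 0 at y ∈ {6}; g ≡ 0 at y ∈ {3}; common: ∅.
  x = 6: f ≡ 0 at y ∈ {4}; g ≡ 0 at y ∈ {0}; common: ∅.
Collecting: common zeros = {(3, 2)}, so the count is 1.
Comparison with the Bézout bound: 1 ≤ 2 = deg(f)·deg(g), as expected for curves with no common component (the affine F_7-count falls short of the bound because intersections may lie at infinity, over extension fields, or carry multiplicity).


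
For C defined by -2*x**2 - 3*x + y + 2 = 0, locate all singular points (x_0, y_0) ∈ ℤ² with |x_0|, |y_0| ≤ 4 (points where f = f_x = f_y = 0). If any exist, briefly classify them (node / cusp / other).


No singular points in the scanned grid; C is smooth there.

Compute partial derivatives:
  f_x = -4*x - 3.
  f_y = 1.
f_y = 1 is a nonzero constant, so f_y never vanishes: no point (x, y) can satisfy f = f_x = f_y = 0. In particular no (x, y) ∈ {−4, ..., 4}² is singular; the curve is smooth.


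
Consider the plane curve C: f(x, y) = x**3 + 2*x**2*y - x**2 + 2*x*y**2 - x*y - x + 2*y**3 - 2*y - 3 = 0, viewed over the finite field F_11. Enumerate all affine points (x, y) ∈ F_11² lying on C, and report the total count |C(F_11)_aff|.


Affine F_11-points: {(3, 1), (4, 1), (6, 2), (6, 6), (6, 8)}; count = 5.

For each of the 121 pairs (x, y) ∈ F_11², evaluate f(x, y) mod 11. Record the zeros.
  x = 0: [0↦8, 1↦8, 2↦9, 3↦1, 4↦7, 5↦6, 6↦10, 7↦9, 8↦4, 9↦7, 10↦8]  zeros at y ∈ ∅
  x = 1: [0↦7, 1↦10, 2↦7, 3↦10, 4↦9, 5↦5, 6↦10, 7↦3, 8↦7, 9↦1, 10↦8]  zeros at y ∈ ∅
  x = 2: [0↦10, 1↦9, 2↦6, 3↦2, 4↦9, 5↦6, 6↦5, 7↦7, 8↦2, 9↦2, 10↦8]  zeros at y ∈ ∅
  x = 3: [0↦1, 1↦0, 2↦1, 3↦5, 4↦2, 5↦4, 6↦1, 7↦5, 8↦6, 9↦5, 10↦3]  zeros at y ∈ {1}
  x = 4: [0↦8, 1↦0, 2↦9, 3↦3, 4↦5, 5↦5, 6↦4, 7↦3, 8↦3, 9↦5, 10↦10]  zeros at y ∈ {1}
  x = 5: [0↦4, 1↦4, 2↦3, 3↦2, 4↦2, 5↦4, 6↦9, 7↦7, 8↦10, 9↦8, 10↦2]  zeros at y ∈ ∅
  x = 6: [0↦6, 1↦7, 2↦0, 3↦8, 4↦10, 5↦7, 6↦0, 7↦1, 8↦0, 9↦9, 10↦7]  zeros at y ∈ {2, 6, 8}
  x = 7: [0↦9, 1↦4, 2↦6, 3↦5, 4↦2, 5↦9, 6↦5, 7↦2, 8↦1, 9↦3, 10↦9]  zeros at y ∈ ∅
  x = 8: [0↦8, 1↦1, 2↦5, 3↦10, 4↦6, 5↦5, 6↦8, 7↦5, 8↦8, 9↦7, 10↦3]  zeros at y ∈ ∅
  x = 9: [0↦9, 1↦4, 2↦3, 3↦7, 4↦6, 5↦1, 6↦4, 7↦5, 8↦5, 9↦5, 10↦6]  zeros at y ∈ ∅
  x = 10: [0↦7, 1↦8, 2↦6, 3↦2, 4↦8, 5↦3, 6↦10, 7↦8, 8↦9, 9↦3, 10↦2]  zeros at y ∈ ∅
Collecting zeros: affine points = {(3, 1), (4, 1), (6, 2), (6, 6), (6, 8)}.
Total count |C(F_11)_aff| = 5.


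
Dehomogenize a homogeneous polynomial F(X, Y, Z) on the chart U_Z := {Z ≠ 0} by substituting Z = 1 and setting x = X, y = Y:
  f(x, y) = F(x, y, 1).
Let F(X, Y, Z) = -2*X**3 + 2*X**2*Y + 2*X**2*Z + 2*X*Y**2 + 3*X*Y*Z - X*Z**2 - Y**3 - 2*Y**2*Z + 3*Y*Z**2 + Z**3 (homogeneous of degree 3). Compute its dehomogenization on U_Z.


f(x, y) = -2*x**3 + 2*x**2*y + 2*x**2 + 2*x*y**2 + 3*x*y - x - y**3 - 2*y**2 + 3*y + 1

On U_Z we set Z = 1. Each monomial c·X^i·Y^j·Z^k in F becomes c·x^i·y^j·1^k = c·x^i·y^j.
Substituting Z = 1: F(X, Y, 1) = -2*x**3 + 2*x**2*y + 2*x**2 + 2*x*y**2 + 3*x*y - x - y**3 - 2*y**2 + 3*y + 1.
Note: deg(f) ≤ deg(F) = 3; strict inequality happens when F is divisible by Z (lost terms).


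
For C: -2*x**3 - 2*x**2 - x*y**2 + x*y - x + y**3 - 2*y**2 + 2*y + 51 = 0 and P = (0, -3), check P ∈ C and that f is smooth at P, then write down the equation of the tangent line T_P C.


Tangent line at P: -13*x + 41*y + 123 = 0.

Step 1: f(0, -3) = 0, so P lies on C.
Step 2: partial derivatives
  f_x(x, y) = -6*x**2 - 4*x - y**2 + y - 1, f_y(x, y) = -2*x*y + x + 3*y**2 - 4*y + 2.
  f_x(P) = -13, f_y(P) = 41 (gradient nonzero, so P is smooth).
Step 3: tangent line at P: -13·(x − 0) + 41·(y − -3) = 0.
Expanding: -13*x + 41*y + 123 = 0.


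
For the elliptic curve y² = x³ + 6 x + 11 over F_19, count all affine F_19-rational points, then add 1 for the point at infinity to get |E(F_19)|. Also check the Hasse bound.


Affine points = {(0, 7), (0, 12), (4, 2), (4, 17), (6, 4), (6, 15), (7, 4), (7, 15), (8, 1), (8, 18), (10, 8), (10, 11), (12, 5), (12, 14), (13, 5), (13, 14), (16, 2), (16, 17), (18, 2), (18, 17)}; affine count = 20; |E(F_19)| = 21.

Discriminant check: Δ ∝ 4a³ + 27b² = 4·6³ + 27·11² = 4·216 + 27·121 ≡ 8 (mod 19). Nonzero ⇒ E is nonsingular.
For each x ∈ F_19, compute rhs = x³ + 6·x + 11 mod 19, then count y ∈ F_19 with y² ≡ rhs.
  x = 0: rhs = 11, matching y values: 7, 12 (2 points).
  x = 1: rhs = 18, matching y values: none (0 points).
  x = 2: rhs = 12, matching y values: none (0 points).
  x = 3: rhs = 18, matching y values: none (0 points).
  x = 4: rhs = 4, matching y values: 2, 17 (2 points).
  x = 5: rhs = 14, matching y values: none (0 points).
  x = 6: rhs = 16, matching y values: 4, 15 (2 points).
  x = 7: rhs = 16, matching y values: 4, 15 (2 points).
  x = 8: rhs = 1, matching y values: 1, 18 (2 points).
  x = 9: rhs = 15, matching y values: none (0 points).
  x = 10: rhs = 7, matching y values: 8, 11 (2 points).
  x = 11: rhs = 2, matching y values: none (0 points).
  x = 12: rhs = 6, matching y values: 5, 14 (2 points).
  x = 13: rhs = 6, matching y values: 5, 14 (2 points).
  x = 14: rhs = 8, matching y values: none (0 points).
  x = 15: rhs = 18, matching y values: none (0 points).
  x = 16: rhs = 4, matching y values: 2, 17 (2 points).
  x = 17: rhs = 10, matching y values: none (0 points).
  x = 18: rhs = 4, matching y values: 2, 17 (2 points).
Total affine count: 20.
Full point count |E(F_19)| = 20 + 1 = 21.
Hasse bound: |21 − (19+1)| = |1| = 1 ≤ 2√19 ≈ 8.7178 ✓.


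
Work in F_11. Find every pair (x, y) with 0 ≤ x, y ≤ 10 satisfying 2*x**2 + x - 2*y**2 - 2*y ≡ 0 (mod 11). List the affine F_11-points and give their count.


Affine F_11-points: {(0, 0), (0, 10), (5, 0), (5, 10), (6, 2), (6, 8), (8, 1), (8, 9), (10, 2), (10, 8)}; count = 10.

For each of the 121 pairs (x, y) ∈ F_11², evaluate f(x, y) mod 11. Record the zeros.
  x = 0: [0↦0, 1↦7, 2↦10, 3↦9, 4↦4, 5↦6, 6↦4, 7↦9, 8↦10, 9↦7, 10↦0]  zeros at y ∈ {0, 10}
  x = 1: [0↦3, 1↦10, 2↦2, 3↦1, 4↦7, 5↦9, 6↦7, 7↦1, 8↦2, 9↦10, 10↦3]  zeros at y ∈ ∅
  x = 2: [0↦10, 1↦6, 2↦9, 3↦8, 4↦3, 5↦5, 6↦3, 7↦8, 8↦9, 9↦6, 10↦10]  zeros at y ∈ ∅
  x = 3: [0↦10, 1↦6, 2↦9, 3↦8, 4↦3, 5↦5, 6↦3, 7↦8, 8↦9, 9↦6, 10↦10]  zeros at y ∈ ∅
  x = 4: [0↦3, 1↦10, 2↦2, 3↦1, 4↦7, 5↦9, 6↦7, 7↦1, 8↦2, 9↦10, 10↦3]  zeros at y ∈ ∅
  x = 5: [0↦0, 1↦7, 2↦10, 3↦9, 4↦4, 5↦6, 6↦4, 7↦9, 8↦10, 9↦7, 10↦0]  zeros at y ∈ {0, 10}
  x = 6: [0↦1, 1↦8, 2↦0, 3↦10, 4↦5, 5↦7, 6↦5, 7↦10, 8↦0, 9↦8, 10↦1]  zeros at y ∈ {2, 8}
  x = 7: [0↦6, 1↦2, 2↦5, 3↦4, 4↦10, 5↦1, 6↦10, 7↦4, 8↦5, 9↦2, 10↦6]  zeros at y ∈ ∅
  x = 8: [0↦4, 1↦0, 2↦3, 3↦2, 4↦8, 5↦10, 6↦8, 7↦2, 8↦3, 9↦0, 10↦4]  zeros at y ∈ {1, 9}
  x = 9: [0↦6, 1↦2, 2↦5, 3↦4, 4↦10, 5↦1, 6↦10, 7↦4, 8↦5, 9↦2, 10↦6]  zeros at y ∈ ∅
  x = 10: [0↦1, 1↦8, 2↦0, 3↦10, 4↦5, 5↦7, 6↦5, 7↦10, 8↦0, 9↦8, 10↦1]  zeros at y ∈ {2, 8}
Collecting zeros: affine points = {(0, 0), (0, 10), (5, 0), (5, 10), (6, 2), (6, 8), (8, 1), (8, 9), (10, 2), (10, 8)}.
Total count |C(F_11)_aff| = 10.


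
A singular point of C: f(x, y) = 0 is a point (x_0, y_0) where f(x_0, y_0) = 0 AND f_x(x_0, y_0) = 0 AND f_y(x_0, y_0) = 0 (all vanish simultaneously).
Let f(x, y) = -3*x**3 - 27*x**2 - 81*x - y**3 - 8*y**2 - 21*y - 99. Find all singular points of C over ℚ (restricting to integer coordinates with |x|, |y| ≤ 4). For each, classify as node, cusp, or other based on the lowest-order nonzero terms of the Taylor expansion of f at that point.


Singular points: {(-3, -3)}; classification: cusp.

Compute partial derivatives:
  f_x = -9*x**2 - 54*x - 81.
  f_y = -3*y**2 - 16*y - 21.
Scan x_0 ∈ {−4, ..., 4}. For each x_0, f_y(x_0, y) is a polynomial in y; find its integer roots y ∈ {−4, ..., 4}, then test f_x and f at those candidates.
  x = -4: f_y(-4, y) = -3*y**2 - 16*y - 21; vanishes at y ∈ {-3}. (-4, -3): f_x = -9 ≠ 0.
  x = -3: f_y(-3, y) = -3*y**2 - 16*y - 21; vanishes at y ∈ {-3}. (-3, -3): f_x = 0, f = 0 — SINGULAR.
  x = -2: f_y(-2, y) = -3*y**2 - 16*y - 21; vanishes at y ∈ {-3}. (-2, -3): f_x = -9 ≠ 0.
  x = -1: f_y(-1, y) = -3*y**2 - 16*y - 21; vanishes at y ∈ {-3}. (-1, -3): f_x = -36 ≠ 0.
  x = 0: f_y(0, y) = -3*y**2 - 16*y - 21; vanishes at y ∈ {-3}. (0, -3): f_x = -81 ≠ 0.
  x = 1: f_y(1, y) = -3*y**2 - 16*y - 21; vanishes at y ∈ {-3}. (1, -3): f_x = -144 ≠ 0.
  x = 2: f_y(2, y) = -3*y**2 - 16*y - 21; vanishes at y ∈ {-3}. (2, -3): f_x = -225 ≠ 0.
  x = 3: f_y(3, y) = -3*y**2 - 16*y - 21; vanishes at y ∈ {-3}. (3, -3): f_x = -324 ≠ 0.
  x = 4: f_y(4, y) = -3*y**2 - 16*y - 21; vanishes at y ∈ {-3}. (4, -3): f_x = -441 ≠ 0.
Only singular point on the grid: (-3, -3).
Classify: substitute x = -3 + u, y = -3 + v and expand: f = -3*u**3 - v**3 + v**2.
No constant or linear terms (consistent with a singular point). Quadratic part: v**2. Cubic part: -3*u**3 - v**3.
The quadratic part v**2 is a perfect square, so there is a single (double) tangent line v = 0, i.e. y = -3. Restricting the cubic part to that line (v = 0) leaves -3*u**3 ≠ 0, so f is not divisible by v and the branch is v² ≈ 3*u**3 to lowest order — this is a cusp.
Classification: cusp.


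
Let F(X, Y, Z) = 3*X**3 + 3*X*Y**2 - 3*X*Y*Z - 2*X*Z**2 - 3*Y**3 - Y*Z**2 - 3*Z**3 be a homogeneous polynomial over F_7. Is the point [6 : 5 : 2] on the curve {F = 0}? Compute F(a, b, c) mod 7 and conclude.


F(6,5,2) ≡ 3 (mod 7); P is NOT on the curve.

Evaluate F(6, 5, 2) term-by-term (mod 7).
  3*X**3 ↦ 3·216·1·1 = 648
  3*X*Y**2 ↦ 3·6·25·1 = 450
  -3*X*Y*Z ↦ -3·6·5·2 = -180
  -2*X*Z**2 ↦ -2·6·1·4 = -48
  -3*Y**3 ↦ -3·1·125·1 = -375
  -Y*Z**2 ↦ -1·1·5·4 = -20
  -3*Z**3 ↦ -3·1·1·8 = -24
Sum: F(6, 5, 2) = (648) + (450) + (-180) + (-48) + (-375) + (-20) + (-24) = 451.
Reducing mod 7: 451 ≡ 3 (mod 7).
Since F(a, b, c) ≡ 3 ≠ 0 (mod 7), P does NOT lie on the curve.


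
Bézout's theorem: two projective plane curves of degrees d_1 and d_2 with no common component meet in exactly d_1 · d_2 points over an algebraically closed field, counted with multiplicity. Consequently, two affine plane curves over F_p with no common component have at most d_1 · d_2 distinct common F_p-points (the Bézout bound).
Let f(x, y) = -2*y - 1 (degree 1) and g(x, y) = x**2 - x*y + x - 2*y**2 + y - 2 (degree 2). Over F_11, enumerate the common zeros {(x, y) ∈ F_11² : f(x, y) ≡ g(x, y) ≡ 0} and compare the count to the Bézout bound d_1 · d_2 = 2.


Common zeros: ∅; count = 0; Bézout bound = 2.

deg(f) = 1, deg(g) = 2, so Bézout bound = 2.
Scan x ∈ F_11. For each x, list the y ∈ F_11 with f(x, y) ≡ 0 and those with g(x, y) ≡ 0 (mod 11); the common zeros in that column are the intersection.
  x = 0: f ≡ 0 at y ∈ {5}; g ≡ 0 at y ∈ ∅; common: ∅.
  x = 1: f ≡ 0 at y ∈ {5}; g ≡ 0 at y ∈ {0}; common: ∅.
  x = 2: f ≡ 0 at y ∈ {5}; g ≡ 0 at y ∈ {8}; common: ∅.
  x = 3: f ≡ 0 at y ∈ {5}; g ≡ 0 at y ∈ ∅; common: ∅.
  x = 4: f ≡ 0 at y ∈ {5}; g ≡ 0 at y ∈ ∅; common: ∅.
  x = 5: f ≡ 0 at y ∈ {5}; g ≡ 0 at y ∈ {1, 8}; common: ∅.
  x = 6: f ≡ 0 at y ∈ {5}; g ≡ 0 at y ∈ {1, 2}; common: ∅.
  x = 7: f ≡ 0 at y ∈ {5}; g ≡ 0 at y ∈ ∅; common: ∅.
  x = 8: f ≡ 0 at y ∈ {5}; g ≡ 0 at y ∈ {6, 7}; common: ∅.
  x = 9: f ≡ 0 at y ∈ {5}; g ≡ 0 at y ∈ {0, 7}; common: ∅.
  x = 10: f ≡ 0 at y ∈ {5}; g ≡ 0 at y ∈ ∅; common: ∅.
Collecting: common zeros = ∅, so the count is 0.
Comparison with the Bézout bound: 0 ≤ 2 = deg(f)·deg(g), as expected for curves with no common component (the affine F_11-count falls short of the bound because intersections may lie at infinity, over extension fields, or carry multiplicity).


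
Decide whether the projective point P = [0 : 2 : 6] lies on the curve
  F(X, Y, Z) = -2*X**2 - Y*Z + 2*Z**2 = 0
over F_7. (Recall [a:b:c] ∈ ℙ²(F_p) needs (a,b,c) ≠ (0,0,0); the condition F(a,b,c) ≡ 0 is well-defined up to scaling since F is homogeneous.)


F(0,2,6) ≡ 4 (mod 7); P is NOT on the curve.

Evaluate F(0, 2, 6) term-by-term (mod 7).
  -2*X**2 ↦ -2·0·1·1 = 0
  -Y*Z ↦ -1·1·2·6 = -12
  2*Z**2 ↦ 2·1·1·36 = 72
Sum: F(0, 2, 6) = (0) + (-12) + (72) = 60.
Reducing mod 7: 60 ≡ 4 (mod 7).
Since F(a, b, c) ≡ 4 ≠ 0 (mod 7), P does NOT lie on the curve.


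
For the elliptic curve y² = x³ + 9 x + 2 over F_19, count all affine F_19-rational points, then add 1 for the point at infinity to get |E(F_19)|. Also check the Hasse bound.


Affine points = {(2, 3), (2, 16), (4, 8), (4, 11), (5, 1), (5, 18), (6, 5), (6, 14), (7, 3), (7, 16), (8, 4), (8, 15), (10, 3), (10, 16), (11, 8), (11, 11), (13, 6), (13, 13), (15, 4), (15, 15), (16, 9), (16, 10), (18, 7), (18, 12)}; affine count = 24; |E(F_19)| = 25.

Discriminant check: Δ ∝ 4a³ + 27b² = 4·9³ + 27·2² = 4·729 + 27·4 ≡ 3 (mod 19). Nonzero ⇒ E is nonsingular.
For each x ∈ F_19, compute rhs = x³ + 9·x + 2 mod 19, then count y ∈ F_19 with y² ≡ rhs.
  x = 0: rhs = 2, matching y values: none (0 points).
  x = 1: rhs = 12, matching y values: none (0 points).
  x = 2: rhs = 9, matching y values: 3, 16 (2 points).
  x = 3: rhs = 18, matching y values: none (0 points).
  x = 4: rhs = 7, matching y values: 8, 11 (2 points).
  x = 5: rhs = 1, matching y values: 1, 18 (2 points).
  x = 6: rhs = 6, matching y values: 5, 14 (2 points).
  x = 7: rhs = 9, matching y values: 3, 16 (2 points).
  x = 8: rhs = 16, matching y values: 4, 15 (2 points).
  x = 9: rhs = 14, matching y values: none (0 points).
  x = 10: rhs = 9, matching y values: 3, 16 (2 points).
  x = 11: rhs = 7, matching y values: 8, 11 (2 points).
  x = 12: rhs = 14, matching y values: none (0 points).
  x = 13: rhs = 17, matching y values: 6, 13 (2 points).
  x = 14: rhs = 3, matching y values: none (0 points).
  x = 15: rhs = 16, matching y values: 4, 15 (2 points).
  x = 16: rhs = 5, matching y values: 9, 10 (2 points).
  x = 17: rhs = 14, matching y values: none (0 points).
  x = 18: rhs = 11, matching y values: 7, 12 (2 points).
Total affine count: 24.
Full point count |E(F_19)| = 24 + 1 = 25.
Hasse bound: |25 − (19+1)| = |5| = 5 ≤ 2√19 ≈ 8.7178 ✓.


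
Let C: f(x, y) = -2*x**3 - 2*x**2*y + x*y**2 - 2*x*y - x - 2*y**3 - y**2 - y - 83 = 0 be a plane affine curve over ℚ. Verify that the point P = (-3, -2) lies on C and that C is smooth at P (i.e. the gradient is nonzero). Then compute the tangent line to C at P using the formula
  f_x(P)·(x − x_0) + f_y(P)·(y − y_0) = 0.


Tangent line at P: -71*x - 21*y - 255 = 0.

Step 1: f(-3, -2) = 0, so P lies on C.
Step 2: partial derivatives
  f_x(x, y) = -6*x**2 - 4*x*y + y**2 - 2*y - 1, f_y(x, y) = -2*x**2 + 2*x*y - 2*x - 6*y**2 - 2*y - 1.
  f_x(P) = -71, f_y(P) = -21 (gradient nonzero, so P is smooth).
Step 3: tangent line at P: -71·(x − -3) + -21·(y − -2) = 0.
Expanding: -71*x - 21*y - 255 = 0.


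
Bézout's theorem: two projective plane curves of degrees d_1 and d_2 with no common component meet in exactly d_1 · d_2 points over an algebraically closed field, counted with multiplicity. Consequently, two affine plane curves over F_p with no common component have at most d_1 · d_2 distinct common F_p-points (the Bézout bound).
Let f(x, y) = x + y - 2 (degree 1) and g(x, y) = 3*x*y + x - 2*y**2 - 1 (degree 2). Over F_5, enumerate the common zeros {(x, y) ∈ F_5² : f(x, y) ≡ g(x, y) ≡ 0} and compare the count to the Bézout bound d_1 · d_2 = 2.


Common zeros: ∅; count = 0; Bézout bound = 2.

deg(f) = 1, deg(g) = 2, so Bézout bound = 2.
Scan x ∈ F_5. For each x, list the y ∈ F_5 with f(x, y) ≡ 0 and those with g(x, y) ≡ 0 (mod 5); the common zeros in that column are the intersection.
  x = 0: f ≡ 0 at y ∈ {2}; g ≡ 0 at y ∈ ∅; common: ∅.
  x = 1: f ≡ 0 at y ∈ {1}; g ≡ 0 at y ∈ {0, 4}; common: ∅.
  x = 2: f ≡ 0 at y ∈ {0}; g ≡ 0 at y ∈ {1, 2}; common: ∅.
  x = 3: f ≡ 0 at y ∈ {4}; g ≡ 0 at y ∈ ∅; common: ∅.
  x = 4: f ≡ 0 at y ∈ {3}; g ≡ 0 at y ∈ ∅; common: ∅.
Collecting: common zeros = ∅, so the count is 0.
Comparison with the Bézout bound: 0 ≤ 2 = deg(f)·deg(g), as expected for curves with no common component (the affine F_5-count falls short of the bound because intersections may lie at infinity, over extension fields, or carry multiplicity).


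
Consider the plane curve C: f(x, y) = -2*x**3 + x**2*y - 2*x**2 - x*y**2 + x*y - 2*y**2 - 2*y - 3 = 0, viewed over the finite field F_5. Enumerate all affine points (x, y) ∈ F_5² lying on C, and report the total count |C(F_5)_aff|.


Affine F_5-points: {(0, 2), (1, 1), (1, 4), (2, 2), (2, 4), (3, 0), (3, 1), (3, 2), (3, 3), (3, 4)}; count = 10.

For each of the 25 pairs (x, y) ∈ F_5², evaluate f(x, y) mod 5. Record the zeros.
  x = 0: [0↦2, 1↦3, 2↦0, 3↦3, 4↦2]  zeros at y ∈ {2}
  x = 1: [0↦3, 1↦0, 2↦1, 3↦1, 4↦0]  zeros at y ∈ {1, 4}
  x = 2: [0↦3, 1↦3, 2↦0, 3↦4, 4↦0]  zeros at y ∈ {2, 4}
  x = 3: [0↦0, 1↦0, 2↦0, 3↦0, 4↦0]  zeros at y ∈ {0, 1, 2, 3, 4}
  x = 4: [0↦2, 1↦4, 2↦4, 3↦2, 4↦3]  zeros at y ∈ ∅
Collecting zeros: affine points = {(0, 2), (1, 1), (1, 4), (2, 2), (2, 4), (3, 0), (3, 1), (3, 2), (3, 3), (3, 4)}.
Total count |C(F_5)_aff| = 10.


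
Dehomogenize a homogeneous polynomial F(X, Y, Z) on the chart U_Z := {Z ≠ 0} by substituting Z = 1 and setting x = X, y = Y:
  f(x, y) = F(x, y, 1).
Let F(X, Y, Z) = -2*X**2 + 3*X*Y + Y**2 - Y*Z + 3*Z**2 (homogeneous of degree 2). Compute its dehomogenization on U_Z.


f(x, y) = -2*x**2 + 3*x*y + y**2 - y + 3

On U_Z we set Z = 1. Each monomial c·X^i·Y^j·Z^k in F becomes c·x^i·y^j·1^k = c·x^i·y^j.
Substituting Z = 1: F(X, Y, 1) = -2*x**2 + 3*x*y + y**2 - y + 3.
Note: deg(f) ≤ deg(F) = 2; strict inequality happens when F is divisible by Z (lost terms).


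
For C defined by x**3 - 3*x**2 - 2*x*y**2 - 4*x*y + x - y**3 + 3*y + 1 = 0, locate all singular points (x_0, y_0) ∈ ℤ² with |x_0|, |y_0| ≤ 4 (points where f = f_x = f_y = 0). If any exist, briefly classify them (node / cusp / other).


Singular points: {(1, -1)}; classification: cusp.

Compute partial derivatives:
  f_x = 3*x**2 - 6*x - 2*y**2 - 4*y + 1.
  f_y = -4*x*y - 4*x - 3*y**2 + 3.
Scan x_0 ∈ {−4, ..., 4}. For each x_0, f_y(x_0, y) is a polynomial in y; find its integer roots y ∈ {−4, ..., 4}, then test f_x and f at those candidates.
  x = -4: f_y(-4, y) = -3*y**2 + 16*y + 19; vanishes at y ∈ {-1}. (-4, -1): f_x = 75 ≠ 0.
  x = -3: f_y(-3, y) = -3*y**2 + 12*y + 15; vanishes at y ∈ {-1}. (-3, -1): f_x = 48 ≠ 0.
  x = -2: f_y(-2, y) = -3*y**2 + 8*y + 11; vanishes at y ∈ {-1}. (-2, -1): f_x = 27 ≠ 0.
  x = -1: f_y(-1, y) = -3*y**2 + 4*y + 7; vanishes at y ∈ {-1}. (-1, -1): f_x = 12 ≠ 0.
  x = 0: f_y(0, y) = 3 - 3*y**2; vanishes at y ∈ {-1, 1}. (0, -1): f_x = 3 ≠ 0; (0, 1): f_x = -5 ≠ 0.
  x = 1: f_y(1, y) = -3*y**2 - 4*y - 1; vanishes at y ∈ {-1}. (1, -1): f_x = 0, f = 0 — SINGULAR.
  x = 2: f_y(2, y) = -3*y**2 - 8*y - 5; vanishes at y ∈ {-1}. (2, -1): f_x = 3 ≠ 0.
  x = 3: f_y(3, y) = -3*y**2 - 12*y - 9; vanishes at y ∈ {-3, -1}. (3, -3): f_x = 4 ≠ 0; (3, -1): f_x = 12 ≠ 0.
  x = 4: f_y(4, y) = -3*y**2 - 16*y - 13; vanishes at y ∈ {-1}. (4, -1): f_x = 27 ≠ 0.
Only singular point on the grid: (1, -1).
Classify: substitute x = 1 + u, y = -1 + v and expand: f = u**3 - 2*u*v**2 - v**3 + v**2.
No constant or linear terms (consistent with a singular point). Quadratic part: v**2. Cubic part: u**3 - 2*u*v**2 - v**3.
The quadratic part v**2 is a perfect square, so there is a single (double) tangent line v = 0, i.e. y = -1. Restricting the cubic part to that line (v = 0) leaves u**3 ≠ 0, so f is not divisible by v and the branch is v² ≈ -u**3 to lowest order — this is a cusp.
Classification: cusp.


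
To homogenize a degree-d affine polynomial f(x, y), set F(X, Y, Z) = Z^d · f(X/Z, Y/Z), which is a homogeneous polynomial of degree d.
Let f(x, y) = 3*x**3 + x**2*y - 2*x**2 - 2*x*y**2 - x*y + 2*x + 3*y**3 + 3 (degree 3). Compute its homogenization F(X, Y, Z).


F(X, Y, Z) = 3*X**3 + X**2*Y - 2*X**2*Z - 2*X*Y**2 - X*Y*Z + 2*X*Z**2 + 3*Y**3 + 3*Z**3

deg(f) = 3.
Substitute x = X/Z, y = Y/Z into f, then multiply by Z^3.
  monomial 3·x^3·y^0 ↦ 3·X^3·Y^0·Z^0.
  monomial 1·x^2·y^1 ↦ 1·X^2·Y^1·Z^0.
  monomial -2·x^2·y^0 ↦ -2·X^2·Y^0·Z^1.
  monomial -2·x^1·y^2 ↦ -2·X^1·Y^2·Z^0.
  monomial -1·x^1·y^1 ↦ -1·X^1·Y^1·Z^1.
  monomial 2·x^1·y^0 ↦ 2·X^1·Y^0·Z^2.
  monomial 3·x^0·y^3 ↦ 3·X^0·Y^3·Z^0.
  monomial 3·x^0·y^0 ↦ 3·X^0·Y^0·Z^3.
Collecting: F(X, Y, Z) = 3*X**3 + X**2*Y - 2*X**2*Z - 2*X*Y**2 - X*Y*Z + 2*X*Z**2 + 3*Y**3 + 3*Z**3.


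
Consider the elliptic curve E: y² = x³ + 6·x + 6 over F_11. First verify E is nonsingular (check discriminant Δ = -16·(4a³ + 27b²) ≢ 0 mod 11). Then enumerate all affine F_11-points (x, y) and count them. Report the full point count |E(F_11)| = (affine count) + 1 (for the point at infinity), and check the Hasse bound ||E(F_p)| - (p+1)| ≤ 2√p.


Affine points = {(2, 2), (2, 9), (6, 4), (6, 7), (8, 4), (8, 7)}; affine count = 6; |E(F_11)| = 7.

Discriminant check: Δ ∝ 4a³ + 27b² = 4·6³ + 27·6² = 4·216 + 27·36 ≡ 10 (mod 11). Nonzero ⇒ E is nonsingular.
For each x ∈ F_11, compute rhs = x³ + 6·x + 6 mod 11, then count y ∈ F_11 with y² ≡ rhs.
  x = 0: rhs = 6, matching y values: none (0 points).
  x = 1: rhs = 2, matching y values: none (0 points).
  x = 2: rhs = 4, matching y values: 2, 9 (2 points).
  x = 3: rhs = 7, matching y values: none (0 points).
  x = 4: rhs = 6, matching y values: none (0 points).
  x = 5: rhs = 7, matching y values: none (0 points).
  x = 6: rhs = 5, matching y values: 4, 7 (2 points).
  x = 7: rhs = 6, matching y values: none (0 points).
  x = 8: rhs = 5, matching y values: 4, 7 (2 points).
  x = 9: rhs = 8, matching y values: none (0 points).
  x = 10: rhs = 10, matching y values: none (0 points).
Total affine count: 6.
Full point count |E(F_11)| = 6 + 1 = 7.
Hasse bound: |7 − (11+1)| = |-5| = 5 ≤ 2√11 ≈ 6.6332 ✓.


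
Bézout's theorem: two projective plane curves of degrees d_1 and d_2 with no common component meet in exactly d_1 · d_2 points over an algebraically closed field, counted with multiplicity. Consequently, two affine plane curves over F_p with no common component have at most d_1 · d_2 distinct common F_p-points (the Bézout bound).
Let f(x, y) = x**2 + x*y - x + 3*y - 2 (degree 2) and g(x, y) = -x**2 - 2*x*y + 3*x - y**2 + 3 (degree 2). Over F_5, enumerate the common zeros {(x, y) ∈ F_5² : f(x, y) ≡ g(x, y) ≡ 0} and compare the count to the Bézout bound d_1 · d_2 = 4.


Common zeros: {(1, 3), (2, 0), (2, 1)}; count = 3; Bézout bound = 4.

deg(f) = 2, deg(g) = 2, so Bézout bound = 4.
Scan x ∈ F_5. For each x, list the y ∈ F_5 with f(x, y) ≡ 0 and those with g(x, y) ≡ 0 (mod 5); the common zeros in that column are the intersection.
  x = 0: f ≡ 0 at y ∈ {4}; g ≡ 0 at y ∈ ∅; common: ∅.
  x = 1: f ≡ 0 at y ∈ {3}; g ≡ 0 at y ∈ {0, 3}; common: {3}.
  x = 2: f ≡ 0 at y ∈ {0, 1, 2, 3, 4}; g ≡ 0 at y ∈ {0, 1}; common: {0, 1}.
  x = 3: f ≡ 0 at y ∈ {1}; g ≡ 0 at y ∈ ∅; common: ∅.
  x = 4: f ≡ 0 at y ∈ {0}; g ≡ 0 at y ∈ {1}; common: ∅.
Collecting: common zeros = {(1, 3), (2, 0), (2, 1)}, so the count is 3.
Comparison with the Bézout bound: 3 ≤ 4 = deg(f)·deg(g), as expected for curves with no common component (the affine F_5-count falls short of the bound because intersections may lie at infinity, over extension fields, or carry multiplicity).


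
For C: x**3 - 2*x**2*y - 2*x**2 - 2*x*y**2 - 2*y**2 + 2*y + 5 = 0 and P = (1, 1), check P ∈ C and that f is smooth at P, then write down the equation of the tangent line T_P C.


Tangent line at P: -7*x - 8*y + 15 = 0.

Step 1: f(1, 1) = 0, so P lies on C.
Step 2: partial derivatives
  f_x(x, y) = 3*x**2 - 4*x*y - 4*x - 2*y**2, f_y(x, y) = -2*x**2 - 4*x*y - 4*y + 2.
  f_x(P) = -7, f_y(P) = -8 (gradient nonzero, so P is smooth).
Step 3: tangent line at P: -7·(x − 1) + -8·(y − 1) = 0.
Expanding: -7*x - 8*y + 15 = 0.


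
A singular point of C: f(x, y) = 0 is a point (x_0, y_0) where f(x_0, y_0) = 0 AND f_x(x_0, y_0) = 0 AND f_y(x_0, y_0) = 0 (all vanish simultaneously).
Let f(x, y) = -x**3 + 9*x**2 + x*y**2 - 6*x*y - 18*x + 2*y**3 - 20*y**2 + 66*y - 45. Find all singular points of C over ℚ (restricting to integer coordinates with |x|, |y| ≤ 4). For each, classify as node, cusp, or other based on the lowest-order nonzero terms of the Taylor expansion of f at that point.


Singular points: {(3, 3)}; classification: cusp.

Compute partial derivatives:
  f_x = -3*x**2 + 18*x + y**2 - 6*y - 18.
  f_y = 2*x*y - 6*x + 6*y**2 - 40*y + 66.
Scan x_0 ∈ {−4, ..., 4}. For each x_0, f_y(x_0, y) is a polynomial in y; find its integer roots y ∈ {−4, ..., 4}, then test f_x and f at those candidates.
  x = -4: f_y(-4, y) = 6*y**2 - 48*y + 90; vanishes at y ∈ {3}. (-4, 3): f_x = -147 ≠ 0.
  x = -3: f_y(-3, y) = 6*y**2 - 46*y + 84; vanishes at y ∈ {3}. (-3, 3): f_x = -108 ≠ 0.
  x = -2: f_y(-2, y) = 6*y**2 - 44*y + 78; vanishes at y ∈ {3}. (-2, 3): f_x = -75 ≠ 0.
  x = -1: f_y(-1, y) = 6*y**2 - 42*y + 72; vanishes at y ∈ {3, 4}. (-1, 3): f_x = -48 ≠ 0; (-1, 4): f_x = -47 ≠ 0.
  x = 0: f_y(0, y) = 6*y**2 - 40*y + 66; vanishes at y ∈ {3}. (0, 3): f_x = -27 ≠ 0.
  x = 1: f_y(1, y) = 6*y**2 - 38*y + 60; vanishes at y ∈ {3}. (1, 3): f_x = -12 ≠ 0.
  x = 2: f_y(2, y) = 6*y**2 - 36*y + 54; vanishes at y ∈ {3}. (2, 3): f_x = -3 ≠ 0.
  x = 3: f_y(3, y) = 6*y**2 - 34*y + 48; vanishes at y ∈ {3}. (3, 3): f_x = 0, f = 0 — SINGULAR.
  x = 4: f_y(4, y) = 6*y**2 - 32*y + 42; vanishes at y ∈ {3}. (4, 3): f_x = -3 ≠ 0.
Only singular point on the grid: (3, 3).
Classify: substitute x = 3 + u, y = 3 + v and expand: f = -u**3 + u*v**2 + 2*v**3 + v**2.
No constant or linear terms (consistent with a singular point). Quadratic part: v**2. Cubic part: -u**3 + u*v**2 + 2*v**3.
The quadratic part v**2 is a perfect square, so there is a single (double) tangent line v = 0, i.e. y = 3. Restricting the cubic part to that line (v = 0) leaves -u**3 ≠ 0, so f is not divisible by v and the branch is v² ≈ u**3 to lowest order — this is a cusp.
Classification: cusp.


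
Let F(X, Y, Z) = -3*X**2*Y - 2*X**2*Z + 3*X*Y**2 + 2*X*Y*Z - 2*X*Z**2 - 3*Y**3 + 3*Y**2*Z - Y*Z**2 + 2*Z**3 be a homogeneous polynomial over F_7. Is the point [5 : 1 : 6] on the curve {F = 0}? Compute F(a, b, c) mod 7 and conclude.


F(5,1,6) ≡ 3 (mod 7); P is NOT on the curve.

Evaluate F(5, 1, 6) term-by-term (mod 7).
  -3*X**2*Y ↦ -3·25·1·1 = -75
  -2*X**2*Z ↦ -2·25·1·6 = -300
  3*X*Y**2 ↦ 3·5·1·1 = 15
  2*X*Y*Z ↦ 2·5·1·6 = 60
  -2*X*Z**2 ↦ -2·5·1·36 = -360
  -3*Y**3 ↦ -3·1·1·1 = -3
  3*Y**2*Z ↦ 3·1·1·6 = 18
  -Y*Z**2 ↦ -1·1·1·36 = -36
  2*Z**3 ↦ 2·1·1·216 = 432
Sum: F(5, 1, 6) = (-75) + (-300) + (15) + (60) + (-360) + (-3) + (18) + (-36) + (432) = -249.
Reducing mod 7: -249 ≡ 3 (mod 7).
Since F(a, b, c) ≡ 3 ≠ 0 (mod 7), P does NOT lie on the curve.


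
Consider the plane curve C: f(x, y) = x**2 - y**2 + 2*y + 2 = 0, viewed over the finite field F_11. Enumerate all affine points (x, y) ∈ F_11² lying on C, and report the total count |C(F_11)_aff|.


Affine F_11-points: {(0, 6), (0, 7), (1, 3), (1, 10), (3, 0), (3, 2), (8, 0), (8, 2), (10, 3), (10, 10)}; count = 10.

For each of the 121 pairs (x, y) ∈ F_11², evaluate f(x, y) mod 11. Record the zeros.
  x = 0: [0↦2, 1↦3, 2↦2, 3↦10, 4↦5, 5↦9, 6↦0, 7↦0, 8↦9, 9↦5, 10↦10]  zeros at y ∈ {6, 7}
  x = 1: [0↦3, 1↦4, 2↦3, 3↦0, 4↦6, 5↦10, 6↦1, 7↦1, 8↦10, 9↦6, 10↦0]  zeros at y ∈ {3, 10}
  x = 2: [0↦6, 1↦7, 2↦6, 3↦3, 4↦9, 5↦2, 6↦4, 7↦4, 8↦2, 9↦9, 10↦3]  zeros at y ∈ ∅
  x = 3: [0↦0, 1↦1, 2↦0, 3↦8, 4↦3, 5↦7, 6↦9, 7↦9, 8↦7, 9↦3, 10↦8]  zeros at y ∈ {0, 2}
  x = 4: [0↦7, 1↦8, 2↦7, 3↦4, 4↦10, 5↦3, 6↦5, 7↦5, 8↦3, 9↦10, 10↦4]  zeros at y ∈ ∅
  x = 5: [0↦5, 1↦6, 2↦5, 3↦2, 4↦8, 5↦1, 6↦3, 7↦3, 8↦1, 9↦8, 10↦2]  zeros at y ∈ ∅
  x = 6: [0↦5, 1↦6, 2↦5, 3↦2, 4↦8, 5↦1, 6↦3, 7↦3, 8↦1, 9↦8, 10↦2]  zeros at y ∈ ∅
  x = 7: [0↦7, 1↦8, 2↦7, 3↦4, 4↦10, 5↦3, 6↦5, 7↦5, 8↦3, 9↦10, 10↦4]  zeros at y ∈ ∅
  x = 8: [0↦0, 1↦1, 2↦0, 3↦8, 4↦3, 5↦7, 6↦9, 7↦9, 8↦7, 9↦3, 10↦8]  zeros at y ∈ {0, 2}
  x = 9: [0↦6, 1↦7, 2↦6, 3↦3, 4↦9, 5↦2, 6↦4, 7↦4, 8↦2, 9↦9, 10↦3]  zeros at y ∈ ∅
  x = 10: [0↦3, 1↦4, 2↦3, 3↦0, 4↦6, 5↦10, 6↦1, 7↦1, 8↦10, 9↦6, 10↦0]  zeros at y ∈ {3, 10}
Collecting zeros: affine points = {(0, 6), (0, 7), (1, 3), (1, 10), (3, 0), (3, 2), (8, 0), (8, 2), (10, 3), (10, 10)}.
Total count |C(F_11)_aff| = 10.


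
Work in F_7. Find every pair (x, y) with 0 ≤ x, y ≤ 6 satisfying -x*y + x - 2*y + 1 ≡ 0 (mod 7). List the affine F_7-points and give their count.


Affine F_7-points: {(0, 4), (1, 3), (2, 6), (3, 5), (4, 2), (6, 0)}; count = 6.

For each of the 49 pairs (x, y) ∈ F_7², evaluate f(x, y) mod 7. Record the zeros.
  x = 0: [0↦1, 1↦6, 2↦4, 3↦2, 4↦0, 5↦5, 6↦3]  zeros at y ∈ {4}
  x = 1: [0↦2, 1↦6, 2↦3, 3↦0, 4↦4, 5↦1, 6↦5]  zeros at y ∈ {3}
  x = 2: [0↦3, 1↦6, 2↦2, 3↦5, 4↦1, 5↦4, 6↦0]  zeros at y ∈ {6}
  x = 3: [0↦4, 1↦6, 2↦1, 3↦3, 4↦5, 5↦0, 6↦2]  zeros at y ∈ {5}
  x = 4: [0↦5, 1↦6, 2↦0, 3↦1, 4↦2, 5↦3, 6↦4]  zeros at y ∈ {2}
  x = 5: [0↦6, 1↦6, 2↦6, 3↦6, 4↦6, 5↦6, 6↦6]  zeros at y ∈ ∅
  x = 6: [0↦0, 1↦6, 2↦5, 3↦4, 4↦3, 5↦2, 6↦1]  zeros at y ∈ {0}
Collecting zeros: affine points = {(0, 4), (1, 3), (2, 6), (3, 5), (4, 2), (6, 0)}.
Total count |C(F_7)_aff| = 6.


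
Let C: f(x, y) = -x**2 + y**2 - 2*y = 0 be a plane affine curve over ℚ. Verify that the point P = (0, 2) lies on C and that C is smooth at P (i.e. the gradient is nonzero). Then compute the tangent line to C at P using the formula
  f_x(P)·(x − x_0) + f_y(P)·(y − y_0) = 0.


Tangent line at P: 2*y - 4 = 0.

Step 1: f(0, 2) = 0, so P lies on C.
Step 2: partial derivatives
  f_x(x, y) = -2*x, f_y(x, y) = 2*y - 2.
  f_x(P) = 0, f_y(P) = 2 (gradient nonzero, so P is smooth).
Step 3: tangent line at P: 0·(x − 0) + 2·(y − 2) = 0.
Expanding: 2*y - 4 = 0.


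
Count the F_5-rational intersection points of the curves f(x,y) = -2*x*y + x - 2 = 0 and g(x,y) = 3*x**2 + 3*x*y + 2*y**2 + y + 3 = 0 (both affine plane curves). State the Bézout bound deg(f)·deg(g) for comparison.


Common zeros: {(2, 0), (4, 4)}; count = 2; Bézout bound = 4.

deg(f) = 2, deg(g) = 2, so Bézout bound = 4.
Scan x ∈ F_5. For each x, list the y ∈ F_5 with f(x, y) ≡ 0 and those with g(x, y) ≡ 0 (mod 5); the common zeros in that column are the intersection.
  x = 0: f ≡ 0 at y ∈ ∅; g ≡ 0 at y ∈ ∅; common: ∅.
  x = 1: f ≡ 0 at y ∈ {2}; g ≡ 0 at y ∈ ∅; common: ∅.
  x = 2: f ≡ 0 at y ∈ {0}; g ≡ 0 at y ∈ {0, 4}; common: {0}.
  x = 3: f ≡ 0 at y ∈ {1}; g ≡ 0 at y ∈ {0}; common: ∅.
  x = 4: f ≡ 0 at y ∈ {4}; g ≡ 0 at y ∈ {2, 4}; common: {4}.
Collecting: common zeros = {(2, 0), (4, 4)}, so the count is 2.
Comparison with the Bézout bound: 2 ≤ 4 = deg(f)·deg(g), as expected for curves with no common component (the affine F_5-count falls short of the bound because intersections may lie at infinity, over extension fields, or carry multiplicity).


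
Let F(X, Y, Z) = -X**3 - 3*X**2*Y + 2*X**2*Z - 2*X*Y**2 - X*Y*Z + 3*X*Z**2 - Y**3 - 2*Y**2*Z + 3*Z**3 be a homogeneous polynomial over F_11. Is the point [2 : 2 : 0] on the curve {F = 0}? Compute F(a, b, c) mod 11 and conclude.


F(2,2,0) ≡ 10 (mod 11); P is NOT on the curve.

Evaluate F(2, 2, 0) term-by-term (mod 11).
  -X**3 ↦ -1·8·1·1 = -8
  -3*X**2*Y ↦ -3·4·2·1 = -24
  2*X**2*Z ↦ 2·4·1·0 = 0
  -2*X*Y**2 ↦ -2·2·4·1 = -16
  -X*Y*Z ↦ -1·2·2·0 = 0
  3*X*Z**2 ↦ 3·2·1·0 = 0
  -Y**3 ↦ -1·1·8·1 = -8
  -2*Y**2*Z ↦ -2·1·4·0 = 0
  3*Z**3 ↦ 3·1·1·0 = 0
Sum: F(2, 2, 0) = (-8) + (-24) + (0) + (-16) + (0) + (0) + (-8) + (0) + (0) = -56.
Reducing mod 11: -56 ≡ 10 (mod 11).
Since F(a, b, c) ≡ 10 ≠ 0 (mod 11), P does NOT lie on the curve.


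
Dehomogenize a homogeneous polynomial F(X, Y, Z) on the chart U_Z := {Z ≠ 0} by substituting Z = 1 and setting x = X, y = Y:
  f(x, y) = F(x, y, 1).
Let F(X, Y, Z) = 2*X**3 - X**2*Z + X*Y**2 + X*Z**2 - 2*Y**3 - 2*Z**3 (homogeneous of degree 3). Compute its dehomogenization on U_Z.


f(x, y) = 2*x**3 - x**2 + x*y**2 + x - 2*y**3 - 2

On U_Z we set Z = 1. Each monomial c·X^i·Y^j·Z^k in F becomes c·x^i·y^j·1^k = c·x^i·y^j.
Substituting Z = 1: F(X, Y, 1) = 2*x**3 - x**2 + x*y**2 + x - 2*y**3 - 2.
Note: deg(f) ≤ deg(F) = 3; strict inequality happens when F is divisible by Z (lost terms).


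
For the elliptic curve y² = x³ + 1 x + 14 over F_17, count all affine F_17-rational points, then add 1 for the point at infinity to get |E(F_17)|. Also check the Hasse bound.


Affine points = {(1, 4), (1, 13), (5, 5), (5, 12), (6, 7), (6, 10), (9, 2), (9, 15), (10, 2), (10, 15), (11, 8), (11, 9), (14, 1), (14, 16), (15, 2), (15, 15)}; affine count = 16; |E(F_17)| = 17.

Discriminant check: Δ ∝ 4a³ + 27b² = 4·1³ + 27·14² = 4·1 + 27·196 ≡ 9 (mod 17). Nonzero ⇒ E is nonsingular.
For each x ∈ F_17, compute rhs = x³ + 1·x + 14 mod 17, then count y ∈ F_17 with y² ≡ rhs.
  x = 0: rhs = 14, matching y values: none (0 points).
  x = 1: rhs = 16, matching y values: 4, 13 (2 points).
  x = 2: rhs = 7, matching y values: none (0 points).
  x = 3: rhs = 10, matching y values: none (0 points).
  x = 4: rhs = 14, matching y values: none (0 points).
  x = 5: rhs = 8, matching y values: 5, 12 (2 points).
  x = 6: rhs = 15, matching y values: 7, 10 (2 points).
  x = 7: rhs = 7, matching y values: none (0 points).
  x = 8: rhs = 7, matching y values: none (0 points).
  x = 9: rhs = 4, matching y values: 2, 15 (2 points).
  x = 10: rhs = 4, matching y values: 2, 15 (2 points).
  x = 11: rhs = 13, matching y values: 8, 9 (2 points).
  x = 12: rhs = 3, matching y values: none (0 points).
  x = 13: rhs = 14, matching y values: none (0 points).
  x = 14: rhs = 1, matching y values: 1, 16 (2 points).
  x = 15: rhs = 4, matching y values: 2, 15 (2 points).
  x = 16: rhs = 12, matching y values: none (0 points).
Total affine count: 16.
Full point count |E(F_17)| = 16 + 1 = 17.
Hasse bound: |17 − (17+1)| = |-1| = 1 ≤ 2√17 ≈ 8.2462 ✓.


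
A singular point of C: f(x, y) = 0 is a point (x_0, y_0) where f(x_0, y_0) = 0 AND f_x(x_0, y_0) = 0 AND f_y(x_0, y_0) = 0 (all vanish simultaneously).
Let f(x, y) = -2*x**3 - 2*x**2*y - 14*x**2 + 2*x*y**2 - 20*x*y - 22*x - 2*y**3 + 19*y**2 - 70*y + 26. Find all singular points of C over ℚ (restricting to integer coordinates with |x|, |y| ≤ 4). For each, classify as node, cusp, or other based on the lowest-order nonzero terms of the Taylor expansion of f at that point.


Singular points: {(-3, 2)}; classification: cusp.

Compute partial derivatives:
  f_x = -6*x**2 - 4*x*y - 28*x + 2*y**2 - 20*y - 22.
  f_y = -2*x**2 + 4*x*y - 20*x - 6*y**2 + 38*y - 70.
Scan x_0 ∈ {−4, ..., 4}. For each x_0, f_y(x_0, y) is a polynomial in y; find its integer roots y ∈ {−4, ..., 4}, then test f_x and f at those candidates.
  x = -4: f_y(-4, y) = -6*y**2 + 22*y - 22; no integer root y with |y| ≤ 4.
  x = -3: f_y(-3, y) = -6*y**2 + 26*y - 28; vanishes at y ∈ {2}. (-3, 2): f_x = 0, f = 0 — SINGULAR.
  x = -2: f_y(-2, y) = -6*y**2 + 30*y - 38; no integer root y with |y| ≤ 4.
  x = -1: f_y(-1, y) = -6*y**2 + 34*y - 52; no integer root y with |y| ≤ 4.
  x = 0: f_y(0, y) = -6*y**2 + 38*y - 70; no integer root y with |y| ≤ 4.
  x = 1: f_y(1, y) = -6*y**2 + 42*y - 92; no integer root y with |y| ≤ 4.
  x = 2: f_y(2, y) = -6*y**2 + 46*y - 118; no integer root y with |y| ≤ 4.
  x = 3: f_y(3, y) = -6*y**2 + 50*y - 148; no integer root y with |y| ≤ 4.
  x = 4: f_y(4, y) = -6*y**2 + 54*y - 182; no integer root y with |y| ≤ 4.
Only singular point on the grid: (-3, 2).
Classify: substitute x = -3 + u, y = 2 + v and expand: f = -2*u**3 - 2*u**2*v + 2*u*v**2 - 2*v**3 + v**2.
No constant or linear terms (consistent with a singular point). Quadratic part: v**2. Cubic part: -2*u**3 - 2*u**2*v + 2*u*v**2 - 2*v**3.
The quadratic part v**2 is a perfect square, so there is a single (double) tangent line v = 0, i.e. y = 2. Restricting the cubic part to that line (v = 0) leaves -2*u**3 ≠ 0, so f is not divisible by v and the branch is v² ≈ 2*u**3 to lowest order — this is a cusp.
Classification: cusp.
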